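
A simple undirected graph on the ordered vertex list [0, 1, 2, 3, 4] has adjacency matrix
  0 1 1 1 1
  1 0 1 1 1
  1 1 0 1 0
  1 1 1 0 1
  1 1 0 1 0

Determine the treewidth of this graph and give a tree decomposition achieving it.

Treewidth 3.
One such decomposition:
Bags: B1 = {0, 1, 3, 4}  B2 = {0, 1, 2, 3}
Tree: B1–B2

Each bag holds 4 vertices, so the decomposition has width 3, which upper-bounds the treewidth. For the lower bound, the 4 vertices {0, 1, 2, 3} are pairwise adjacent, and any tree decomposition puts a clique entirely inside one bag — forcing width ≥ 3. Combining the bounds, tw(G) = 3.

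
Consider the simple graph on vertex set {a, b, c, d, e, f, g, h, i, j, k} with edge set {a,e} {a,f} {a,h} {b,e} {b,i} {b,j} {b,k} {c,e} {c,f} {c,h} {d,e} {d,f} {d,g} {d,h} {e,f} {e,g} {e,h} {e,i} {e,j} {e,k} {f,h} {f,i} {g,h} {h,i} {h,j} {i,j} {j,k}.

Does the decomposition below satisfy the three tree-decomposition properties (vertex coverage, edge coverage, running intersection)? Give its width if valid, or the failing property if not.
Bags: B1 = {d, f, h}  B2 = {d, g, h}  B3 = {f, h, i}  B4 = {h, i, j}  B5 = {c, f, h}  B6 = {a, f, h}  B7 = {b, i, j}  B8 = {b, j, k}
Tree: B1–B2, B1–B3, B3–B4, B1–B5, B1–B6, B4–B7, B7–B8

No — vertex e appears in no bag.

A tree decomposition must satisfy three properties: every vertex lies in some bag; for every edge, both endpoints lie together in some bag; and for every vertex, the bags containing it form a connected subtree. Here vertex e appears in no bag, so the decomposition is invalid.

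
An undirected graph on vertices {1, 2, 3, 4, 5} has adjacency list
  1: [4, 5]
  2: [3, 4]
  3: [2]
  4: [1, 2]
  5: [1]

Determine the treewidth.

1

A width-1 tree decomposition is:
Bags: B1 = {2, 4}  B2 = {1, 4}  B3 = {2, 3}  B4 = {1, 5}
Tree: B1–B2, B1–B3, B2–B4
Each bag holds 2 vertices, so the decomposition has width 1, which upper-bounds the treewidth. Any graph with an edge has treewidth ≥ 1, and G has the edge 4–2. Hence tw(G) = 1 exactly.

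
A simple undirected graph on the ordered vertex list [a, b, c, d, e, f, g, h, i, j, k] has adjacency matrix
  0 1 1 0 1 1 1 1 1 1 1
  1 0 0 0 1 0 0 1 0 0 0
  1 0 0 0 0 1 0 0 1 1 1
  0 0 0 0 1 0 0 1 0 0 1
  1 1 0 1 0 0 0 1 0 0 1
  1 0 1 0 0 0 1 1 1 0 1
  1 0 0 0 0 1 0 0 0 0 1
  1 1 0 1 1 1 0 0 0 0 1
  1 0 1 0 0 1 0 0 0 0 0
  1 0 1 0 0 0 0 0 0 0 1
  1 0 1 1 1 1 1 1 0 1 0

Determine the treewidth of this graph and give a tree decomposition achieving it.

Each bag holds 4 vertices, so the decomposition has width 3, which upper-bounds the treewidth. For the lower bound, the 4 vertices {d, e, h, k} are pairwise adjacent, and any tree decomposition puts a clique entirely inside one bag — forcing width ≥ 3. The upper and lower bounds meet at 3, so that is the treewidth.

Treewidth 3.
One such decomposition:
Bags: B1 = {a, f, h, k}  B2 = {a, e, h, k}  B3 = {a, c, f, k}  B4 = {a, c, f, i}  B5 = {a, b, e, h}  B6 = {a, f, g, k}  B7 = {a, c, j, k}  B8 = {d, e, h, k}
Tree: B1–B2, B1–B3, B3–B4, B2–B5, B3–B6, B3–B7, B2–B8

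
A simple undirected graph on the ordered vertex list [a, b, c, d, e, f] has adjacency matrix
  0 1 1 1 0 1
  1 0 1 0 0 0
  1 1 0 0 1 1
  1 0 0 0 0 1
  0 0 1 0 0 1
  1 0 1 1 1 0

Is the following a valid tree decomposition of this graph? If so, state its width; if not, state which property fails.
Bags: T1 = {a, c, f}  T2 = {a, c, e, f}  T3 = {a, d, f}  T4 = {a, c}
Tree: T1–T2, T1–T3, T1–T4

A tree decomposition must satisfy three properties: every vertex lies in some bag; for every edge, both endpoints lie together in some bag; and for every vertex, the bags containing it form a connected subtree. Here vertex b appears in no bag, so the decomposition is invalid.

No — vertex b appears in no bag.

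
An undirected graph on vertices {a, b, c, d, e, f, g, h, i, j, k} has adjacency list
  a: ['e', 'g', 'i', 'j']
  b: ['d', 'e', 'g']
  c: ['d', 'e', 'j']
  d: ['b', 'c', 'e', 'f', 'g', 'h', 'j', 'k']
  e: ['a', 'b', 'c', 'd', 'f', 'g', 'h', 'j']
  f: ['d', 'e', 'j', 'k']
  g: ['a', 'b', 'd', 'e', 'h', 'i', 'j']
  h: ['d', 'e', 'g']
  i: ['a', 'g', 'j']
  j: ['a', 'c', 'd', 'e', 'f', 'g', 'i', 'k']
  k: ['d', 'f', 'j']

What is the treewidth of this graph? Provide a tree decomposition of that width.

The largest bag has 4 vertices, giving width 3; this decomposition certifies tw(G) ≤ 3. Conversely, {d, e, g, j} is a clique of size 4, and the vertices of any clique must share a bag in every tree decomposition; so some bag has ≥ 4 vertices and tw(G) ≥ 3. The upper and lower bounds meet at 3, so that is the treewidth.

Treewidth 3.
One optimal decomposition is:
Bags: B1 = {d, e, g, j}  B2 = {a, e, g, j}  B3 = {c, d, e, j}  B4 = {d, e, g, h}  B5 = {d, e, f, j}  B6 = {d, f, j, k}  B7 = {a, g, i, j}  B8 = {b, d, e, g}
Tree: B1–B2, B1–B3, B1–B4, B1–B5, B5–B6, B2–B7, B1–B8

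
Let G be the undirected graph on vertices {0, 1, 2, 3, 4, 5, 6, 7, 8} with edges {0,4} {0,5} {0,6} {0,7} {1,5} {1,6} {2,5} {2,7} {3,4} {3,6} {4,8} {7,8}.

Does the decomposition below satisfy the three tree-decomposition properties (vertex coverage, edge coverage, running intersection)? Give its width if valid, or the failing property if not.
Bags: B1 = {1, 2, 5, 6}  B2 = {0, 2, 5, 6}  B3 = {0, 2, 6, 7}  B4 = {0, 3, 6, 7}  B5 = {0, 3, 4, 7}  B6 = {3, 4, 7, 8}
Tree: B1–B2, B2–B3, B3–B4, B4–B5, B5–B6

Yes; width 3.

Checking the three conditions: (i) the bags cover all of {0, 1, 2, 3, 4, 5, 6, 7, 8}; (ii) for each edge, some bag contains both endpoints; (iii) the bags containing any fixed vertex form a subtree. All hold, so the decomposition is valid with width 4 − 1 = 3.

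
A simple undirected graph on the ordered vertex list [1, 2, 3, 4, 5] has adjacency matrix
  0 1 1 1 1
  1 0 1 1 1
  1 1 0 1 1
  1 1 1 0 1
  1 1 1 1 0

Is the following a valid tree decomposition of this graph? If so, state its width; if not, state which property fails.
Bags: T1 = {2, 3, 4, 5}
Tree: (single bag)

No — vertex 1 appears in no bag.

A tree decomposition must satisfy three properties: every vertex lies in some bag; for every edge, both endpoints lie together in some bag; and for every vertex, the bags containing it form a connected subtree. Here vertex 1 appears in no bag, so the decomposition is invalid.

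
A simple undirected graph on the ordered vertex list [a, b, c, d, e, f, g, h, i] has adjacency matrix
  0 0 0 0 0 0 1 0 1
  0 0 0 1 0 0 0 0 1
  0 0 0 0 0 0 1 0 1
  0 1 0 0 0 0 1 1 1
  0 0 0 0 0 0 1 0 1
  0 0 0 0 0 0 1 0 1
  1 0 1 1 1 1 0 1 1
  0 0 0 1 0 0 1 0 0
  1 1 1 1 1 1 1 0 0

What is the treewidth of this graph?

2

A width-2 tree decomposition is:
Bags: B1 = {a, g, i}  B2 = {d, g, i}  B3 = {c, g, i}  B4 = {f, g, i}  B5 = {e, g, i}  B6 = {b, d, i}  B7 = {d, g, h}
Tree: B1–B2, B2–B3, B2–B4, B4–B5, B2–B6, B2–B7
Each bag holds 3 vertices, so the decomposition has width 2, which upper-bounds the treewidth. For the lower bound, the 3 vertices {d, g, h} are pairwise adjacent, and any tree decomposition puts a clique entirely inside one bag — forcing width ≥ 2. Hence tw(G) = 2 exactly.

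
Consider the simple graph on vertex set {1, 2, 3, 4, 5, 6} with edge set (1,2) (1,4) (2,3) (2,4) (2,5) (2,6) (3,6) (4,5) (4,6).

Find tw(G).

A width-2 tree decomposition is:
Bags: B1 = {2, 4, 6}  B2 = {1, 2, 4}  B3 = {2, 4, 5}  B4 = {2, 3, 6}
Tree: B1–B2, B2–B3, B1–B4
Each bag holds 3 vertices, so the decomposition has width 2, which upper-bounds the treewidth. On the other hand G contains the 3-clique {2, 3, 6}. A clique must lie in a single bag of any decomposition, so no decomposition can have width below 2. Combining the bounds, tw(G) = 2.

2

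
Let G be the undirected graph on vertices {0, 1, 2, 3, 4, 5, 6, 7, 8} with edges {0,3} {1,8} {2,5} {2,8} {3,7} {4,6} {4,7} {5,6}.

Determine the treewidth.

A width-1 tree decomposition is:
Bags: B1 = {0, 3}  B2 = {3, 7}  B3 = {4, 7}  B4 = {4, 6}  B5 = {5, 6}  B6 = {2, 5}  B7 = {2, 8}  B8 = {1, 8}
Tree: B1–B2, B2–B3, B3–B4, B4–B5, B5–B6, B6–B7, B7–B8
Each bag holds 2 vertices, so the decomposition has width 1, which upper-bounds the treewidth. Since G has at least one edge (e.g. 0–3), it is not an edgeless graph, so tw(G) ≥ 1. Therefore the treewidth is 1.

1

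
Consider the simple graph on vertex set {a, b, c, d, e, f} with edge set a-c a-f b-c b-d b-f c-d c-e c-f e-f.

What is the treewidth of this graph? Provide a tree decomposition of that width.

Treewidth 2.
Bags: B1 = {b, c, f}  B2 = {c, e, f}  B3 = {b, c, d}  B4 = {a, c, f}
Tree: B1–B2, B1–B3, B1–B4

The largest bag has 3 vertices, giving width 2; this decomposition certifies tw(G) ≤ 2. For the lower bound, the 3 vertices {b, c, d} are pairwise adjacent, and any tree decomposition puts a clique entirely inside one bag — forcing width ≥ 2. Combining the bounds, tw(G) = 2.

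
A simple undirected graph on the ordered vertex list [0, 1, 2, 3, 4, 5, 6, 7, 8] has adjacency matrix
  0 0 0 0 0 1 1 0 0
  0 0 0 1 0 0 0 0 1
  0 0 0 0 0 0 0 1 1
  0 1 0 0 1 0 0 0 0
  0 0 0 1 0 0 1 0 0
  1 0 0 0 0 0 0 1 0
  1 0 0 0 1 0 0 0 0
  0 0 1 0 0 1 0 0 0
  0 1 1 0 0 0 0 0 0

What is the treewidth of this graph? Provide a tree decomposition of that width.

The largest bag has 3 vertices, giving width 2; this decomposition certifies tw(G) ≤ 2. The edges 6–4–3–1–8–2–7–5–0–6 form a cycle, so G is not a tree and its treewidth is at least 2. Therefore the treewidth is 2.

Treewidth 2.
One optimal decomposition is:
Bags: B1 = {3, 4, 6}  B2 = {1, 3, 6}  B3 = {1, 6, 8}  B4 = {2, 6, 8}  B5 = {2, 6, 7}  B6 = {5, 6, 7}  B7 = {0, 5, 6}
Tree: B1–B2, B2–B3, B3–B4, B4–B5, B5–B6, B6–B7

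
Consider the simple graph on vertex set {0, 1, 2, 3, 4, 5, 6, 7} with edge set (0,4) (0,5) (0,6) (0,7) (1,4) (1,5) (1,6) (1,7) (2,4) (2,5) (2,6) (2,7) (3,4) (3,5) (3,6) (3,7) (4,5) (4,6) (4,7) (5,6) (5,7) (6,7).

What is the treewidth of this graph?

A width-4 tree decomposition is:
Bags: B1 = {1, 4, 5, 6, 7}  B2 = {3, 4, 5, 6, 7}  B3 = {0, 4, 5, 6, 7}  B4 = {2, 4, 5, 6, 7}
Tree: B1–B2, B1–B3, B2–B4
The largest bag has 5 vertices, giving width 4; this decomposition certifies tw(G) ≤ 4. On the other hand G contains the 5-clique {0, 4, 5, 6, 7}. A clique must lie in a single bag of any decomposition, so no decomposition can have width below 4. Therefore the treewidth is 4.

4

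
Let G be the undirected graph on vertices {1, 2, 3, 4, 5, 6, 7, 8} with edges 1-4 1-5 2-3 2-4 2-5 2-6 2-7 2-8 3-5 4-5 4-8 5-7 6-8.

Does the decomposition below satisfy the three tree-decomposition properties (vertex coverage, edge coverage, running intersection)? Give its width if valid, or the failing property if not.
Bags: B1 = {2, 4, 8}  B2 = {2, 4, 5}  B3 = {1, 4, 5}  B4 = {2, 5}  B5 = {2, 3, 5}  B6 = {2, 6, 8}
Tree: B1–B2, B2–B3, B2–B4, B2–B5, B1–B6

No — vertex 7 appears in no bag.

A tree decomposition must satisfy three properties: every vertex lies in some bag; for every edge, both endpoints lie together in some bag; and for every vertex, the bags containing it form a connected subtree. Here vertex 7 appears in no bag, so the decomposition is invalid.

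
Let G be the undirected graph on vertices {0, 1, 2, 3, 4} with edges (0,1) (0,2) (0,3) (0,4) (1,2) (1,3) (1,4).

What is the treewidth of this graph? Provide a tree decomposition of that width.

Treewidth 2.
One optimal decomposition is:
Bags: B1 = {0, 1, 3}  B2 = {0, 1, 2}  B3 = {0, 1, 4}
Tree: B1–B2, B1–B3

The largest bag has 3 vertices, giving width 2; this decomposition certifies tw(G) ≤ 2. For the lower bound, the 3 vertices {0, 1, 2} are pairwise adjacent, and any tree decomposition puts a clique entirely inside one bag — forcing width ≥ 2. Combining the bounds, tw(G) = 2.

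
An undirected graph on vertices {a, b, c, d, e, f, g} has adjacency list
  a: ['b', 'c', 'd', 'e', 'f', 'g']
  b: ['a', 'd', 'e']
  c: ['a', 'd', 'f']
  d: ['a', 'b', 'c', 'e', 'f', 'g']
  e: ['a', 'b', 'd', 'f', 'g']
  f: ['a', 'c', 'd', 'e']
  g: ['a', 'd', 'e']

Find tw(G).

3

A width-3 tree decomposition is:
Bags: B1 = {a, d, e, f}  B2 = {a, d, e, g}  B3 = {a, c, d, f}  B4 = {a, b, d, e}
Tree: B1–B2, B1–B3, B2–B4
Each bag holds 4 vertices, so the decomposition has width 3, which upper-bounds the treewidth. Conversely, {a, d, e, g} is a clique of size 4, and the vertices of any clique must share a bag in every tree decomposition; so some bag has ≥ 4 vertices and tw(G) ≥ 3. Combining the bounds, tw(G) = 3.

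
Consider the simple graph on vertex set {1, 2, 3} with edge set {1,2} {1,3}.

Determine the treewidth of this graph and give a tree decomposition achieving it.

The largest bag has 2 vertices, giving width 1; this decomposition certifies tw(G) ≤ 1. Since G has at least one edge (e.g. 2–1), it is not an edgeless graph, so tw(G) ≥ 1. Therefore the treewidth is 1.

Treewidth 1.
One optimal decomposition is:
Bags: B1 = {1, 2}  B2 = {1, 3}
Tree: B1–B2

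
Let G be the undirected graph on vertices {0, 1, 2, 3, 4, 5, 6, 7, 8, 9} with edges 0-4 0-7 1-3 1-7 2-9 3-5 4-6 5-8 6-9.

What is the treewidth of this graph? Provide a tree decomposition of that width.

Treewidth 1.
One optimal decomposition is:
Bags: B1 = {2, 9}  B2 = {6, 9}  B3 = {4, 6}  B4 = {0, 4}  B5 = {0, 7}  B6 = {1, 7}  B7 = {1, 3}  B8 = {3, 5}  B9 = {5, 8}
Tree: B1–B2, B2–B3, B3–B4, B4–B5, B5–B6, B6–B7, B7–B8, B8–B9

Every bag has size at most 2, so the width is 2 − 1 = 1 and tw(G) ≤ 1. Since G has at least one edge (e.g. 2–9), it is not an edgeless graph, so tw(G) ≥ 1. Hence tw(G) = 1 exactly.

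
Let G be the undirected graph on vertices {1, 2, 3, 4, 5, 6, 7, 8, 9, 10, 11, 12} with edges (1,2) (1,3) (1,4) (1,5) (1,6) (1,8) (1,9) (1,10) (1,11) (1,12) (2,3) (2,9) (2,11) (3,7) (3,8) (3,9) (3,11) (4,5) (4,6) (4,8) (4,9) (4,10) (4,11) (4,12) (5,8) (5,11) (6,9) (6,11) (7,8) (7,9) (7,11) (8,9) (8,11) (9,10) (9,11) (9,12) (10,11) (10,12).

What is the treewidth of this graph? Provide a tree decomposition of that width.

Every bag has size at most 5, so the width is 5 − 1 = 4 and tw(G) ≤ 4. Conversely, {1, 2, 3, 9, 11} is a clique of size 5, and the vertices of any clique must share a bag in every tree decomposition; so some bag has ≥ 5 vertices and tw(G) ≥ 4. The upper and lower bounds meet at 4, so that is the treewidth.

Treewidth 4.
Bags: B1 = {1, 3, 8, 9, 11}  B2 = {1, 4, 8, 9, 11}  B3 = {1, 4, 9, 10, 11}  B4 = {3, 7, 8, 9, 11}  B5 = {1, 4, 6, 9, 11}  B6 = {1, 4, 5, 8, 11}  B7 = {1, 4, 9, 10, 12}  B8 = {1, 2, 3, 9, 11}
Tree: B1–B2, B2–B3, B1–B4, B3–B5, B2–B6, B3–B7, B1–B8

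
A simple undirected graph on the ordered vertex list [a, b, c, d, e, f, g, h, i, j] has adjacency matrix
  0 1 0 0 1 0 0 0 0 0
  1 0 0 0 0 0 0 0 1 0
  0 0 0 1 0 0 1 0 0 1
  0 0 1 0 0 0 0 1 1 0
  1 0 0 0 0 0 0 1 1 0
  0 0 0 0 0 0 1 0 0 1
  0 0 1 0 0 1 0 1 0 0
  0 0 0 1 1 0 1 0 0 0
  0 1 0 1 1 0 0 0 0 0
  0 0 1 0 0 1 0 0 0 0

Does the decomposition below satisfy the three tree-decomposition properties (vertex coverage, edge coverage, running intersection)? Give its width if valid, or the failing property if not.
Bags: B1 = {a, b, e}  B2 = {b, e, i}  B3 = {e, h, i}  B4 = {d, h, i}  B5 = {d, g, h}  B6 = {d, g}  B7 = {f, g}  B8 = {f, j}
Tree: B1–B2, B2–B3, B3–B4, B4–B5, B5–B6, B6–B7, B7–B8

No — vertex c appears in no bag.

A tree decomposition must satisfy three properties: every vertex lies in some bag; for every edge, both endpoints lie together in some bag; and for every vertex, the bags containing it form a connected subtree. Here vertex c appears in no bag, so the decomposition is invalid.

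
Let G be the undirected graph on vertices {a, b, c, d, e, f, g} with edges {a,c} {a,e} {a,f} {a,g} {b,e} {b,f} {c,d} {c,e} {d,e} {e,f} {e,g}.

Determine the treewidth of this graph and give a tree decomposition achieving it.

Treewidth 2.
Bags: B1 = {a, c, e}  B2 = {a, e, f}  B3 = {c, d, e}  B4 = {b, e, f}  B5 = {a, e, g}
Tree: B1–B2, B1–B3, B2–B4, B1–B5

Each bag holds 3 vertices, so the decomposition has width 2, which upper-bounds the treewidth. For the lower bound, the 3 vertices {c, d, e} are pairwise adjacent, and any tree decomposition puts a clique entirely inside one bag — forcing width ≥ 2. Therefore the treewidth is 2.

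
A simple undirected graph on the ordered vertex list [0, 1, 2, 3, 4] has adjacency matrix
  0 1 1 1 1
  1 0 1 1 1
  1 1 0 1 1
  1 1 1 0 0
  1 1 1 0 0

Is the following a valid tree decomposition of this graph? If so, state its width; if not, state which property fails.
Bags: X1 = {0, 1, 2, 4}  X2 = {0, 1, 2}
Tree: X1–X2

A tree decomposition must satisfy three properties: every vertex lies in some bag; for every edge, both endpoints lie together in some bag; and for every vertex, the bags containing it form a connected subtree. Here vertex 3 appears in no bag, so the decomposition is invalid.

No — vertex 3 appears in no bag.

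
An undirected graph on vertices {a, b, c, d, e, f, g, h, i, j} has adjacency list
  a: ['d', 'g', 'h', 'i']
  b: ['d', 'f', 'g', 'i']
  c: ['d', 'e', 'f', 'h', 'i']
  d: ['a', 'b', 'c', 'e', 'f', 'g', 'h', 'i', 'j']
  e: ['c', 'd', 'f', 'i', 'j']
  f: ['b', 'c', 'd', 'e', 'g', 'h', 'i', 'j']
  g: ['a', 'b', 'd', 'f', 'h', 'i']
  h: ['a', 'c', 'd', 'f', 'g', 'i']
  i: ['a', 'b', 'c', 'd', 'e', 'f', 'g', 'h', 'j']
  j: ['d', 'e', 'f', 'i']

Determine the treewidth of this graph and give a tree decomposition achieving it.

Treewidth 4.
One optimal decomposition is:
Bags: B1 = {d, f, g, h, i}  B2 = {b, d, f, g, i}  B3 = {c, d, f, h, i}  B4 = {a, d, g, h, i}  B5 = {c, d, e, f, i}  B6 = {d, e, f, i, j}
Tree: B1–B2, B1–B3, B1–B4, B3–B5, B5–B6

Every bag has size at most 5, so the width is 5 − 1 = 4 and tw(G) ≤ 4. Conversely, {a, d, g, h, i} is a clique of size 5, and the vertices of any clique must share a bag in every tree decomposition; so some bag has ≥ 5 vertices and tw(G) ≥ 4. Hence tw(G) = 4 exactly.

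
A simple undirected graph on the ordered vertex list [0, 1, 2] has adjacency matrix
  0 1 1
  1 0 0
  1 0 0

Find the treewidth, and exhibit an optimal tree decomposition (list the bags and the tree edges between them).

Treewidth 1.
One such decomposition:
Bags: B1 = {0, 1}  B2 = {0, 2}
Tree: B1–B2

The largest bag has 2 vertices, giving width 1; this decomposition certifies tw(G) ≤ 1. Since G has at least one edge (e.g. 1–0), it is not an edgeless graph, so tw(G) ≥ 1. Hence tw(G) = 1 exactly.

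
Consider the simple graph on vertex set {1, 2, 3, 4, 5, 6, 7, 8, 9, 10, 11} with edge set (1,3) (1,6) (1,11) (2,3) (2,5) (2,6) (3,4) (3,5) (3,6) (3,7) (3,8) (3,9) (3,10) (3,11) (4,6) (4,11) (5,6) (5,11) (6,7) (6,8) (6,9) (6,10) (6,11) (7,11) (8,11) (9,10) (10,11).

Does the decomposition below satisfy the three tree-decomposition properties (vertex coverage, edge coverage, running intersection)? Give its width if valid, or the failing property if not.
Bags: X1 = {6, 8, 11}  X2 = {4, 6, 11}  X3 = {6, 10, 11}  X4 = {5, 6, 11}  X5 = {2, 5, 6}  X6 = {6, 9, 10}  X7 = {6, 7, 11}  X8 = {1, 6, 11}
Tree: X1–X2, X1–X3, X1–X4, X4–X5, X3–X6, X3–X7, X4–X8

A tree decomposition must satisfy three properties: every vertex lies in some bag; for every edge, both endpoints lie together in some bag; and for every vertex, the bags containing it form a connected subtree. Here vertex 3 appears in no bag, so the decomposition is invalid.

No — vertex 3 appears in no bag.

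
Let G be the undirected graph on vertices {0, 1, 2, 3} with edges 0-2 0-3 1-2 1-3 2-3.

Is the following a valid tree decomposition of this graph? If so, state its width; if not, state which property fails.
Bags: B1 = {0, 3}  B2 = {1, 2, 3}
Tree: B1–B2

A tree decomposition must satisfy three properties: every vertex lies in some bag; for every edge, both endpoints lie together in some bag; and for every vertex, the bags containing it form a connected subtree. Here edge (2,0) lies in no bag, so the decomposition is invalid.

No — edge (2,0) lies in no bag.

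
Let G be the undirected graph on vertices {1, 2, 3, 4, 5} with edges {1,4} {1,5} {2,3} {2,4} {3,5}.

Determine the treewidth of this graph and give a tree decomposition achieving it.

Every bag has size at most 3, so the width is 3 − 1 = 2 and tw(G) ≤ 2. For the lower bound, G contains the cycle 2–3–5–1–4–2, so G is not a forest; only forests have treewidth ≤ 1, hence tw(G) ≥ 2. The upper and lower bounds meet at 2, so that is the treewidth.

Treewidth 2.
One optimal decomposition is:
Bags: B1 = {2, 3, 5}  B2 = {1, 2, 5}  B3 = {1, 2, 4}
Tree: B1–B2, B2–B3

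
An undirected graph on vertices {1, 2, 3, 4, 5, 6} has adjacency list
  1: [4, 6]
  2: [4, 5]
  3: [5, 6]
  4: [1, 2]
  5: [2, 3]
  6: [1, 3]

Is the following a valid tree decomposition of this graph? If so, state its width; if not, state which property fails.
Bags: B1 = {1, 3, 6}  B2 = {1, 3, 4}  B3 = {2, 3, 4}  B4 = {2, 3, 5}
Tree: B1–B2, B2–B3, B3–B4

Yes; width 2.

Vertex coverage: the bags together contain {1, 2, 3, 4, 5, 6}, the full vertex set. Edge coverage: each edge of G has both endpoints in at least one bag. Running intersection: for every vertex, the bags containing it form a connected subtree. All three properties hold, so this is a valid tree decomposition of width max|bag| − 1 = 2, and hence tw(G) ≤ 2.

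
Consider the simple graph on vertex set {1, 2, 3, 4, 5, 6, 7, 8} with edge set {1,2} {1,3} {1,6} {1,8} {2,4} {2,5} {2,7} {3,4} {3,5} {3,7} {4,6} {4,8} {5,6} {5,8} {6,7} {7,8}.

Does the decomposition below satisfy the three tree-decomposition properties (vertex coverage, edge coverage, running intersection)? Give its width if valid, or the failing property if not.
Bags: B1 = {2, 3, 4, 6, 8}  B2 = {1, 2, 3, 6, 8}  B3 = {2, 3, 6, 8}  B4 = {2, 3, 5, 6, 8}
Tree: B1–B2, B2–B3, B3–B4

A tree decomposition must satisfy three properties: every vertex lies in some bag; for every edge, both endpoints lie together in some bag; and for every vertex, the bags containing it form a connected subtree. Here vertex 7 appears in no bag, so the decomposition is invalid.

No — vertex 7 appears in no bag.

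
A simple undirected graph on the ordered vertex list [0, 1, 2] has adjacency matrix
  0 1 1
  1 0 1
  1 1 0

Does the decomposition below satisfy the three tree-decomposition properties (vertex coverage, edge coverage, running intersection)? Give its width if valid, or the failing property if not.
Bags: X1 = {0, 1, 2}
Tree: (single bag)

Yes; width 2.

Vertex coverage: the bags together contain {0, 1, 2}, the full vertex set. Edge coverage: each edge of G has both endpoints in at least one bag. Running intersection: for every vertex, the bags containing it form a connected subtree. All three properties hold, so this is a valid tree decomposition of width max|bag| − 1 = 2, and hence tw(G) ≤ 2.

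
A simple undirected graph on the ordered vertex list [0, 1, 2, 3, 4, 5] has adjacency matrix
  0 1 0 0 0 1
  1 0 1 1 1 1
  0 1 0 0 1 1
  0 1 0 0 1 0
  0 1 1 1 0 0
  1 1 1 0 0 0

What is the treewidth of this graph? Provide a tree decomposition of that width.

Treewidth 2.
One optimal decomposition is:
Bags: B1 = {1, 2, 4}  B2 = {1, 2, 5}  B3 = {0, 1, 5}  B4 = {1, 3, 4}
Tree: B1–B2, B2–B3, B1–B4

Every bag has size at most 3, so the width is 3 − 1 = 2 and tw(G) ≤ 2. On the other hand G contains the 3-clique {0, 1, 5}. A clique must lie in a single bag of any decomposition, so no decomposition can have width below 2. Therefore the treewidth is 2.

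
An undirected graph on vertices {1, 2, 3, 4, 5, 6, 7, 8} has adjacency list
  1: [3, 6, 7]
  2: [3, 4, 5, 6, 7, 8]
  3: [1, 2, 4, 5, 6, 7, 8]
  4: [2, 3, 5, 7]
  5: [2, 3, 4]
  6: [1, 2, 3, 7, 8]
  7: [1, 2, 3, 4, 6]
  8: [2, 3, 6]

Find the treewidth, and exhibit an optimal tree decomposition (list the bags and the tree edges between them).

Every bag has size at most 4, so the width is 4 − 1 = 3 and tw(G) ≤ 3. For the lower bound, the 4 vertices {1, 3, 6, 7} are pairwise adjacent, and any tree decomposition puts a clique entirely inside one bag — forcing width ≥ 3. Combining the bounds, tw(G) = 3.

Treewidth 3.
One such decomposition:
Bags: B1 = {2, 3, 6, 7}  B2 = {2, 3, 4, 7}  B3 = {2, 3, 6, 8}  B4 = {1, 3, 6, 7}  B5 = {2, 3, 4, 5}
Tree: B1–B2, B1–B3, B1–B4, B2–B5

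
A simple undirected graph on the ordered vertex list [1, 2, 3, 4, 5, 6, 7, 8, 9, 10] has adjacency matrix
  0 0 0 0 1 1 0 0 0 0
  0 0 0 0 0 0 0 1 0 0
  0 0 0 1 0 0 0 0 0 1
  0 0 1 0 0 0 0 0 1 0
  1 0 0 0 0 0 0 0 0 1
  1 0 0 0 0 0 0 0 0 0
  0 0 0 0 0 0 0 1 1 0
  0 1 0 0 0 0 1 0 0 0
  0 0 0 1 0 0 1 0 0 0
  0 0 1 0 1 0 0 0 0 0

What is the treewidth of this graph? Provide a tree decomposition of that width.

Every bag has size at most 2, so the width is 2 − 1 = 1 and tw(G) ≤ 1. Since G has at least one edge (e.g. 2–8), it is not an edgeless graph, so tw(G) ≥ 1. Combining the bounds, tw(G) = 1.

Treewidth 1.
One optimal decomposition is:
Bags: B1 = {2, 8}  B2 = {7, 8}  B3 = {7, 9}  B4 = {4, 9}  B5 = {3, 4}  B6 = {3, 10}  B7 = {5, 10}  B8 = {1, 5}  B9 = {1, 6}
Tree: B1–B2, B2–B3, B3–B4, B4–B5, B5–B6, B6–B7, B7–B8, B8–B9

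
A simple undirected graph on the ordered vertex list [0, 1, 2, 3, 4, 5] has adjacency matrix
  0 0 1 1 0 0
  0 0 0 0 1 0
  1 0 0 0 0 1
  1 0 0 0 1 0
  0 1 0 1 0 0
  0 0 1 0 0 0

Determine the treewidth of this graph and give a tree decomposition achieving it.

Each bag holds 2 vertices, so the decomposition has width 1, which upper-bounds the treewidth. Since G has at least one edge (e.g. 5–2), it is not an edgeless graph, so tw(G) ≥ 1. Combining the bounds, tw(G) = 1.

Treewidth 1.
Bags: B1 = {2, 5}  B2 = {0, 2}  B3 = {0, 3}  B4 = {3, 4}  B5 = {1, 4}
Tree: B1–B2, B2–B3, B3–B4, B4–B5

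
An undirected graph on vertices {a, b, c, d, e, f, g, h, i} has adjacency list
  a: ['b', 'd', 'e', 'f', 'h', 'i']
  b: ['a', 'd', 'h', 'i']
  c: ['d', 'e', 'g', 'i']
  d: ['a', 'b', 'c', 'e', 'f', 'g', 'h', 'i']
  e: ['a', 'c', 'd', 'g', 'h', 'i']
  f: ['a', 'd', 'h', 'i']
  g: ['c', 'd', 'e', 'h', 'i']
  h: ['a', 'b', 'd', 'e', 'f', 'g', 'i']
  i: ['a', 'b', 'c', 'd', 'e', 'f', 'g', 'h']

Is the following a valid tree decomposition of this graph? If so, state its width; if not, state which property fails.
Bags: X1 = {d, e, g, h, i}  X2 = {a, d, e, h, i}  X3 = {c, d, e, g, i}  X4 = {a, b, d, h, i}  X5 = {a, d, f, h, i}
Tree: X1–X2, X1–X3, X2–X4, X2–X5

Every vertex of G appears in some bag (union = {a, b, c, d, e, f, g, h, i}); every edge is covered by a bag; and for each vertex v the set of bags containing v is connected in the bag tree. The decomposition is therefore valid. The largest bag has 5 vertices, so the width is 4.

Yes; width 4.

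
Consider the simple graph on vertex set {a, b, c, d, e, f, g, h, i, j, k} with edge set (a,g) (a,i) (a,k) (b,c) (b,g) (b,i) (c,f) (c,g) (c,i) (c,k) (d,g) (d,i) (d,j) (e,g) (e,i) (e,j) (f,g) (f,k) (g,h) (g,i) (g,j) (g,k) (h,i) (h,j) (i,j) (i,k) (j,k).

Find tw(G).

A width-3 tree decomposition is:
Bags: B1 = {a, g, i, k}  B2 = {g, i, j, k}  B3 = {c, g, i, k}  B4 = {g, h, i, j}  B5 = {d, g, i, j}  B6 = {c, f, g, k}  B7 = {e, g, i, j}  B8 = {b, c, g, i}
Tree: B1–B2, B1–B3, B2–B4, B2–B5, B3–B6, B4–B7, B3–B8
Each bag holds 4 vertices, so the decomposition has width 3, which upper-bounds the treewidth. On the other hand G contains the 4-clique {c, f, g, k}. A clique must lie in a single bag of any decomposition, so no decomposition can have width below 3. Hence tw(G) = 3 exactly.

3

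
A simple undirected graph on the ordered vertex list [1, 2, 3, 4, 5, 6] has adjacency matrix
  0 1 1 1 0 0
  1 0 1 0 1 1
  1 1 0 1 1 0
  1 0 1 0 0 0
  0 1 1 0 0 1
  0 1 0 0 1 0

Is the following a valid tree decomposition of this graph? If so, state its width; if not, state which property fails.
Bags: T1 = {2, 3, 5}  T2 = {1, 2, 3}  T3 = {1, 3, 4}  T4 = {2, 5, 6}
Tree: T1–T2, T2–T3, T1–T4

Yes; width 2.

Checking the three conditions: (i) the bags cover all of {1, 2, 3, 4, 5, 6}; (ii) for each edge, some bag contains both endpoints; (iii) the bags containing any fixed vertex form a subtree. All hold, so the decomposition is valid with width 3 − 1 = 2.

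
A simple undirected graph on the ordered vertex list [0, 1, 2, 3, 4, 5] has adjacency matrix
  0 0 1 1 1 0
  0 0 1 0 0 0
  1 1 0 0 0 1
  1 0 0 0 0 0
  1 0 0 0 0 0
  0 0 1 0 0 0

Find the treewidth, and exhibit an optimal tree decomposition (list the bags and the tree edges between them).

Treewidth 1.
One optimal decomposition is:
Bags: B1 = {0, 3}  B2 = {0, 4}  B3 = {0, 2}  B4 = {2, 5}  B5 = {1, 2}
Tree: B1–B2, B1–B3, B3–B4, B4–B5

The largest bag has 2 vertices, giving width 1; this decomposition certifies tw(G) ≤ 1. Since G has at least one edge (e.g. 3–0), it is not an edgeless graph, so tw(G) ≥ 1. Therefore the treewidth is 1.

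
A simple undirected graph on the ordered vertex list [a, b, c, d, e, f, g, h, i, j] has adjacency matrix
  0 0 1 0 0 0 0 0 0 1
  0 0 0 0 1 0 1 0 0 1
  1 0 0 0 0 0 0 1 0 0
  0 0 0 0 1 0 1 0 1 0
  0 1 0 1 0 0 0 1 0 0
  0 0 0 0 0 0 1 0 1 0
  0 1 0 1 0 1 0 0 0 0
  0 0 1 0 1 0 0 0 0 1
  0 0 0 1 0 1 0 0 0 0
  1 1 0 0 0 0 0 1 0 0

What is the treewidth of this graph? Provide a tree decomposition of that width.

Each bag holds 3 vertices, so the decomposition has width 2, which upper-bounds the treewidth. The edges a–c–h–j–a form a cycle, so G is not a tree and its treewidth is at least 2. Hence tw(G) = 2 exactly.

Treewidth 2.
One such decomposition:
Bags: B1 = {a, c, j}  B2 = {c, h, j}  B3 = {b, h, j}  B4 = {b, e, h}  B5 = {b, e, g}  B6 = {d, e, g}  B7 = {d, f, g}  B8 = {d, f, i}
Tree: B1–B2, B2–B3, B3–B4, B4–B5, B5–B6, B6–B7, B7–B8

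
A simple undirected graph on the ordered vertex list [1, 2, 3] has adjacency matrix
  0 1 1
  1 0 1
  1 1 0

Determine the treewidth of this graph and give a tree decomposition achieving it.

Treewidth 2.
Bags: B1 = {1, 2, 3}
Tree: (single bag)

With just one bag of size 3, the width is 3 − 1 = 2, so tw(G) ≤ 2. For the lower bound, the 3 vertices {1, 2, 3} are pairwise adjacent, and any tree decomposition puts a clique entirely inside one bag — forcing width ≥ 2. The upper and lower bounds meet at 2, so that is the treewidth.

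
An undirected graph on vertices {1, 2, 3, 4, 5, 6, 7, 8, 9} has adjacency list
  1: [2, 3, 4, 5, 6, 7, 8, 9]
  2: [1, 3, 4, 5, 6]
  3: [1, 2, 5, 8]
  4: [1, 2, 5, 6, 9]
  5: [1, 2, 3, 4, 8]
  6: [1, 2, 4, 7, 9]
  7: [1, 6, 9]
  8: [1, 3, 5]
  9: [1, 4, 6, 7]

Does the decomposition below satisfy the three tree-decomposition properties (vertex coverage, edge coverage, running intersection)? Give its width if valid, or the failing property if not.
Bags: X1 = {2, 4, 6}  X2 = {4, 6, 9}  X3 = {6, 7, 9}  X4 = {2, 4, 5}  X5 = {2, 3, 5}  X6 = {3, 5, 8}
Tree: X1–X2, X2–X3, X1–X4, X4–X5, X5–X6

A tree decomposition must satisfy three properties: every vertex lies in some bag; for every edge, both endpoints lie together in some bag; and for every vertex, the bags containing it form a connected subtree. Here vertex 1 appears in no bag, so the decomposition is invalid.

No — vertex 1 appears in no bag.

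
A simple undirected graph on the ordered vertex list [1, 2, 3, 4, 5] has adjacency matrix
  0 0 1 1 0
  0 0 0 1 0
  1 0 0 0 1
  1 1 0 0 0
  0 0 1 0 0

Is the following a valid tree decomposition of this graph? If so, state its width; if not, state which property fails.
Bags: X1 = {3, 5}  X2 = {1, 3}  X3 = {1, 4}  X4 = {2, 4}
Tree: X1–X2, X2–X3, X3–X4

Yes; width 1.

Vertex coverage: the bags together contain {1, 2, 3, 4, 5}, the full vertex set. Edge coverage: each edge of G has both endpoints in at least one bag. Running intersection: for every vertex, the bags containing it form a connected subtree. All three properties hold, so this is a valid tree decomposition of width max|bag| − 1 = 1, and hence tw(G) ≤ 1.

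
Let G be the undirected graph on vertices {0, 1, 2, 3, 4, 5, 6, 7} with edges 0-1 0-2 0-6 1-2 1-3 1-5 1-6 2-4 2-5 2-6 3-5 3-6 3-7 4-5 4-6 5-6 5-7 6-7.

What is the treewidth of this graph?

3

A width-3 tree decomposition is:
Bags: B1 = {1, 3, 5, 6}  B2 = {1, 2, 5, 6}  B3 = {0, 1, 2, 6}  B4 = {2, 4, 5, 6}  B5 = {3, 5, 6, 7}
Tree: B1–B2, B2–B3, B2–B4, B1–B5
Each bag holds 4 vertices, so the decomposition has width 3, which upper-bounds the treewidth. On the other hand G contains the 4-clique {0, 1, 2, 6}. A clique must lie in a single bag of any decomposition, so no decomposition can have width below 3. Therefore the treewidth is 3.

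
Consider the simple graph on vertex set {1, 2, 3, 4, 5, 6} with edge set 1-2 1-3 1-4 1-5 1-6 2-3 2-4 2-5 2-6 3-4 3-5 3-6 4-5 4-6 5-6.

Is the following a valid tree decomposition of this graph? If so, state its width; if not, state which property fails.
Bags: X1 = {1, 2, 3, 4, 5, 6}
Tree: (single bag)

Every vertex of G appears in some bag (union = {1, 2, 3, 4, 5, 6}); every edge is covered by a bag; and for each vertex v the set of bags containing v is connected in the bag tree. The decomposition is therefore valid. The largest bag has 6 vertices, so the width is 5.

Yes; width 5.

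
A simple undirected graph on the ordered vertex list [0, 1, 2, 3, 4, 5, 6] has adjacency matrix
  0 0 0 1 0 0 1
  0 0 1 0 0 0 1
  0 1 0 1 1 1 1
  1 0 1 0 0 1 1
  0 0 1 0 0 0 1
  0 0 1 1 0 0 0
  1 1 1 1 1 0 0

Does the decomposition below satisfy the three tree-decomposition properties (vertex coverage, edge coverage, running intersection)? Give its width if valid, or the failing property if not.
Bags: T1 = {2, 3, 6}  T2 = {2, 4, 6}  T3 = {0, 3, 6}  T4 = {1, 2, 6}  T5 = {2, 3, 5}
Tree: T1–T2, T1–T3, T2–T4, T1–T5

Yes; width 2.

Vertex coverage: the bags together contain {0, 1, 2, 3, 4, 5, 6}, the full vertex set. Edge coverage: each edge of G has both endpoints in at least one bag. Running intersection: for every vertex, the bags containing it form a connected subtree. All three properties hold, so this is a valid tree decomposition of width max|bag| − 1 = 2, and hence tw(G) ≤ 2.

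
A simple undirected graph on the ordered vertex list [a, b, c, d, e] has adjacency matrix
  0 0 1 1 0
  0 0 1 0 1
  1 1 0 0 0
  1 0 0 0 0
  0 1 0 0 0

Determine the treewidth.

A width-1 tree decomposition is:
Bags: B1 = {a, d}  B2 = {a, c}  B3 = {b, c}  B4 = {b, e}
Tree: B1–B2, B2–B3, B3–B4
The largest bag has 2 vertices, giving width 1; this decomposition certifies tw(G) ≤ 1. Since G has at least one edge (e.g. d–a), it is not an edgeless graph, so tw(G) ≥ 1. The upper and lower bounds meet at 1, so that is the treewidth.

1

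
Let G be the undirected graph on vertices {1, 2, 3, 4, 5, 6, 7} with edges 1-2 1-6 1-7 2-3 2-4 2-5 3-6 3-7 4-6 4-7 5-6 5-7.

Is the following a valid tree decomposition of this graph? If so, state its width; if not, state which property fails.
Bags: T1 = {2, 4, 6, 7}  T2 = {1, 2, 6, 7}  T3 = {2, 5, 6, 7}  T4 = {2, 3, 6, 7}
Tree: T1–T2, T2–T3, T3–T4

Yes; width 3.

Checking the three conditions: (i) the bags cover all of {1, 2, 3, 4, 5, 6, 7}; (ii) for each edge, some bag contains both endpoints; (iii) the bags containing any fixed vertex form a subtree. All hold, so the decomposition is valid with width 4 − 1 = 3.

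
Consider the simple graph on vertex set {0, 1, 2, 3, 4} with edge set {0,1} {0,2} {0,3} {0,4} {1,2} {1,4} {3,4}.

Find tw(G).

A width-2 tree decomposition is:
Bags: B1 = {0, 1, 4}  B2 = {0, 3, 4}  B3 = {0, 1, 2}
Tree: B1–B2, B1–B3
Each bag holds 3 vertices, so the decomposition has width 2, which upper-bounds the treewidth. For the lower bound, the 3 vertices {0, 1, 2} are pairwise adjacent, and any tree decomposition puts a clique entirely inside one bag — forcing width ≥ 2. Hence tw(G) = 2 exactly.

2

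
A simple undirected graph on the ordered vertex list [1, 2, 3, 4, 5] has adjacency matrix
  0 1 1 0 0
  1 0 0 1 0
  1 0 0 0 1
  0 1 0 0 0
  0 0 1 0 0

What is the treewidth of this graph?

1

A width-1 tree decomposition is:
Bags: B1 = {2, 4}  B2 = {1, 2}  B3 = {1, 3}  B4 = {3, 5}
Tree: B1–B2, B2–B3, B3–B4
The largest bag has 2 vertices, giving width 1; this decomposition certifies tw(G) ≤ 1. G has an edge, so its treewidth is at least 1. Therefore the treewidth is 1.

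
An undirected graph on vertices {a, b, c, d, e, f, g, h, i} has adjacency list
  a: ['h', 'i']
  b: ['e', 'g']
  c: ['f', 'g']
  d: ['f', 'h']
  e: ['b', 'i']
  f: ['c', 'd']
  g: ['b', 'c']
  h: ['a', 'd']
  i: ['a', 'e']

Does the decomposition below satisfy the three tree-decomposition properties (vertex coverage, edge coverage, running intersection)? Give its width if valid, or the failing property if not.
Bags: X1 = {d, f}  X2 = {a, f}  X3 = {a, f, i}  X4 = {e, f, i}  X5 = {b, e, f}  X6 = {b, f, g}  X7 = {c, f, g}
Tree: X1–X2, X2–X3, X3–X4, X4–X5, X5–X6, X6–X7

No — vertex h appears in no bag.

A tree decomposition must satisfy three properties: every vertex lies in some bag; for every edge, both endpoints lie together in some bag; and for every vertex, the bags containing it form a connected subtree. Here vertex h appears in no bag, so the decomposition is invalid.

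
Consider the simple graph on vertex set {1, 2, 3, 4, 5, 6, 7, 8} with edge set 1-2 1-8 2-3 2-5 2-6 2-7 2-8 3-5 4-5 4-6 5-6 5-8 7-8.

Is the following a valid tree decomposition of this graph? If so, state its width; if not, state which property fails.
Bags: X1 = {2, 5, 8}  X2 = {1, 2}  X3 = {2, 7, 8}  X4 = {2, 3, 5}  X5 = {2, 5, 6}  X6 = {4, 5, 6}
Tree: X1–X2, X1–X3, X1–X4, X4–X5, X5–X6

No — edge (8,1) lies in no bag.

A tree decomposition must satisfy three properties: every vertex lies in some bag; for every edge, both endpoints lie together in some bag; and for every vertex, the bags containing it form a connected subtree. Here edge (8,1) lies in no bag, so the decomposition is invalid.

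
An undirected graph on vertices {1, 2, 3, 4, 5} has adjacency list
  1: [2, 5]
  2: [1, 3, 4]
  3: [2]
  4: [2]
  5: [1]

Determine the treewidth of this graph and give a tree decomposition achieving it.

Treewidth 1.
Bags: B1 = {1, 2}  B2 = {1, 5}  B3 = {2, 3}  B4 = {2, 4}
Tree: B1–B2, B1–B3, B1–B4

The largest bag has 2 vertices, giving width 1; this decomposition certifies tw(G) ≤ 1. Any graph with an edge has treewidth ≥ 1, and G has the edge 2–1. The upper and lower bounds meet at 1, so that is the treewidth.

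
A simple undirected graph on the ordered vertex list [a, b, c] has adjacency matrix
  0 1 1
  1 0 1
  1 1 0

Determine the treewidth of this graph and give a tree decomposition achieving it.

A single bag containing all 3 vertices is trivially a valid decomposition of width 2. For the lower bound, the 3 vertices {a, b, c} are pairwise adjacent, and any tree decomposition puts a clique entirely inside one bag — forcing width ≥ 2. Combining the bounds, tw(G) = 2.

Treewidth 2.
Bags: B1 = {a, b, c}
Tree: (single bag)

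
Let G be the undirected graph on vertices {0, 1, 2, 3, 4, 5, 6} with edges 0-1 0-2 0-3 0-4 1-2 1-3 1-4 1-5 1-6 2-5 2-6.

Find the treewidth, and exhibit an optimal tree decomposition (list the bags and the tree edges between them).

The largest bag has 3 vertices, giving width 2; this decomposition certifies tw(G) ≤ 2. For the lower bound, the 3 vertices {0, 1, 2} are pairwise adjacent, and any tree decomposition puts a clique entirely inside one bag — forcing width ≥ 2. The upper and lower bounds meet at 2, so that is the treewidth.

Treewidth 2.
One such decomposition:
Bags: B1 = {1, 2, 5}  B2 = {0, 1, 2}  B3 = {1, 2, 6}  B4 = {0, 1, 3}  B5 = {0, 1, 4}
Tree: B1–B2, B1–B3, B2–B4, B2–B5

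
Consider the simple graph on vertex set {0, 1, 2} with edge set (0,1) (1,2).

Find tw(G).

A width-1 tree decomposition is:
Bags: B1 = {0, 1}  B2 = {1, 2}
Tree: B1–B2
Each bag holds 2 vertices, so the decomposition has width 1, which upper-bounds the treewidth. Since G has at least one edge (e.g. 0–1), it is not an edgeless graph, so tw(G) ≥ 1. Combining the bounds, tw(G) = 1.

1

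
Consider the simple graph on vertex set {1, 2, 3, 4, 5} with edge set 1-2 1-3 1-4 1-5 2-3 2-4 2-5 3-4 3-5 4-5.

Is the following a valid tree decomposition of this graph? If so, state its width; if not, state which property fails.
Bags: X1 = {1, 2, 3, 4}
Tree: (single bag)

No — vertex 5 appears in no bag.

A tree decomposition must satisfy three properties: every vertex lies in some bag; for every edge, both endpoints lie together in some bag; and for every vertex, the bags containing it form a connected subtree. Here vertex 5 appears in no bag, so the decomposition is invalid.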